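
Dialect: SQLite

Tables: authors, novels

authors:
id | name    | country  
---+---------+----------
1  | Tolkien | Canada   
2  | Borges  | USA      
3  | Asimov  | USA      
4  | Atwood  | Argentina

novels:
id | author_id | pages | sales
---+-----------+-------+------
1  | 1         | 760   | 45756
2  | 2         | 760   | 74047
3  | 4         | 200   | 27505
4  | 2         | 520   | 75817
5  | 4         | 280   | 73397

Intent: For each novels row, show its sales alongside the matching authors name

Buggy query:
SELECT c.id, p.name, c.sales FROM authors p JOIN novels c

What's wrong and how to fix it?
Bug: Missing join condition: each novels row is matched to all authors rows instead of just its own

Fix: Add ON c.author_id = p.id to the JOIN

Corrected query:
SELECT c.id, p.name, c.sales FROM authors p JOIN novels c ON c.author_id = p.id

Result:
id | name    | sales
---+---------+------
1  | Tolkien | 45756
2  | Borges  | 74047
3  | Atwood  | 27505
4  | Borges  | 75817
5  | Atwood  | 73397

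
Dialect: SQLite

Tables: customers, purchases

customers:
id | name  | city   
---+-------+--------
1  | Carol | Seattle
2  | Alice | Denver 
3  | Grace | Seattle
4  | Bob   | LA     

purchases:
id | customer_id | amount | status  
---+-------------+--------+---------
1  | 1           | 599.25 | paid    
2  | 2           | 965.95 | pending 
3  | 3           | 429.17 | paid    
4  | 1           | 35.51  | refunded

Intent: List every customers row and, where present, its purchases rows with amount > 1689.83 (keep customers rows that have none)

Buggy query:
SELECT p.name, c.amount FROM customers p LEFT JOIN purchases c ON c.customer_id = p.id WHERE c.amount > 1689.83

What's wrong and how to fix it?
Bug: Filtering c.amount in WHERE discards the NULL rows produced by LEFT JOIN, turning it into an inner join

Fix: Move the right-table condition into the ON clause so unmatched parents are kept

Corrected query:
SELECT p.name, c.amount FROM customers p LEFT JOIN purchases c ON c.customer_id = p.id AND c.amount > 1689.83

Result:
name  | amount
------+-------
Carol | NULL  
Alice | NULL  
Grace | NULL  
Bob   | NULL  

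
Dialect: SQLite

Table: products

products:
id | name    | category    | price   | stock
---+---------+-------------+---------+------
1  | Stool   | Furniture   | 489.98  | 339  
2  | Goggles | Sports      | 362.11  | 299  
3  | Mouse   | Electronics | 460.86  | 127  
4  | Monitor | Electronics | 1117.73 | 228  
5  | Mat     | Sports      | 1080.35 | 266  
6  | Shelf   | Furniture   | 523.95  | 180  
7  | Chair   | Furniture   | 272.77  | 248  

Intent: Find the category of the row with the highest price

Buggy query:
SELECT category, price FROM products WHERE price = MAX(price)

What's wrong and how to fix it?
Bug: MAX(price) is an aggregate and cannot be used directly in WHERE

Fix: Wrap MAX in a scalar subquery so WHERE compares against a single value

Corrected query:
SELECT category, price FROM products WHERE price = (SELECT MAX(price) FROM products)

Result:
category    | price  
------------+--------
Electronics | 1117.73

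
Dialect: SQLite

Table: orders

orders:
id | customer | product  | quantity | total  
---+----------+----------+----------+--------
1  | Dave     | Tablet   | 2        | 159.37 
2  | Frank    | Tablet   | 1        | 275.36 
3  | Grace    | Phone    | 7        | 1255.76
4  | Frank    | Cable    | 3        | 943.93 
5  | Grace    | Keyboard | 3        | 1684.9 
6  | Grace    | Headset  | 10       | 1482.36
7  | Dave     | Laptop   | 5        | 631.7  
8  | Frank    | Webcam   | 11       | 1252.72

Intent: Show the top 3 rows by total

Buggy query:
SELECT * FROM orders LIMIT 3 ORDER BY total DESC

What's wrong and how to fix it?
Bug: ORDER BY cannot follow LIMIT; LIMIT is the final clause

Fix: Swap the clauses: ORDER BY first, then LIMIT

Corrected query:
SELECT * FROM orders ORDER BY total DESC LIMIT 3

Result:
id | customer | product  | quantity | total  
---+----------+----------+----------+--------
5  | Grace    | Keyboard | 3        | 1684.9 
6  | Grace    | Headset  | 10       | 1482.36
3  | Grace    | Phone    | 7        | 1255.76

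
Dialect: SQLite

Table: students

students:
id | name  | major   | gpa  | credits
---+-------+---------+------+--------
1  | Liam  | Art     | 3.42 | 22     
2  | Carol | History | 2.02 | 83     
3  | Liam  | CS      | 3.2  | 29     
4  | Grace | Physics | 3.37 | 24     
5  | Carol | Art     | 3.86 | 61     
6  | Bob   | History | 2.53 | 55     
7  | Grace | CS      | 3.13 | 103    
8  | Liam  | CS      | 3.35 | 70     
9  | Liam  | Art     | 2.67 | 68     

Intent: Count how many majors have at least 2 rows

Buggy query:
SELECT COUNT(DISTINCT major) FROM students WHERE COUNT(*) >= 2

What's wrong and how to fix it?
Bug: COUNT(*) cannot appear in WHERE; the per-group count doesn't exist yet

Fix: Group first with HAVING COUNT(*) >= 2, then COUNT the resulting groups

Corrected query:
SELECT COUNT(*) FROM (SELECT major FROM students GROUP BY major HAVING COUNT(*) >= 2)

Result:
COUNT(*)
--------
3       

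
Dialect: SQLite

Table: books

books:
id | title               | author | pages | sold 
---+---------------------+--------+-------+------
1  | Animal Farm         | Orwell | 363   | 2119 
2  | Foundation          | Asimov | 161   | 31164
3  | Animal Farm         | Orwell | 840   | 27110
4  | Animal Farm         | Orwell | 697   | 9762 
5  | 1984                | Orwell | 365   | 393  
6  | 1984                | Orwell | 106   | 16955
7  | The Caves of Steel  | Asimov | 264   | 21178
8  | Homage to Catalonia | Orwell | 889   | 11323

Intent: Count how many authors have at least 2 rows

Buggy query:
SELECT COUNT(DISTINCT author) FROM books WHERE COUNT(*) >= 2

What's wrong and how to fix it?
Bug: WHERE filters individual rows, not groups, so a group-level COUNT is invalid there

Fix: Use a subquery that GROUPs and filters with HAVING, then count its rows

Corrected query:
SELECT COUNT(*) FROM (SELECT author FROM books GROUP BY author HAVING COUNT(*) >= 2)

Result:
COUNT(*)
--------
2       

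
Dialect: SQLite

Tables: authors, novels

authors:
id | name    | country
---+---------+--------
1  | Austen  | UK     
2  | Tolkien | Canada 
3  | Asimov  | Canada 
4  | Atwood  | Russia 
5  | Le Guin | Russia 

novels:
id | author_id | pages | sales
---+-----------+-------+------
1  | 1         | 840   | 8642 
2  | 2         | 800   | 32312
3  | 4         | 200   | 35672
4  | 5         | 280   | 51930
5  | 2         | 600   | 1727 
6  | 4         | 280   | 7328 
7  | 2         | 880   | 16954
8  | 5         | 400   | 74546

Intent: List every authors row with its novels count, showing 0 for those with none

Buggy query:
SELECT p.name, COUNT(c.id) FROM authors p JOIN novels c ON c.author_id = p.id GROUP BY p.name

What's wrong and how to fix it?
Bug: An inner join excludes parents with zero children

Fix: Switch to LEFT JOIN to retain unmatched parent rows

Corrected query:
SELECT p.name, COUNT(c.id) FROM authors p LEFT JOIN novels c ON c.author_id = p.id GROUP BY p.name

Result:
name    | COUNT(c.id)
--------+------------
Asimov  | 0          
Atwood  | 2          
Austen  | 1          
Le Guin | 2          
Tolkien | 3          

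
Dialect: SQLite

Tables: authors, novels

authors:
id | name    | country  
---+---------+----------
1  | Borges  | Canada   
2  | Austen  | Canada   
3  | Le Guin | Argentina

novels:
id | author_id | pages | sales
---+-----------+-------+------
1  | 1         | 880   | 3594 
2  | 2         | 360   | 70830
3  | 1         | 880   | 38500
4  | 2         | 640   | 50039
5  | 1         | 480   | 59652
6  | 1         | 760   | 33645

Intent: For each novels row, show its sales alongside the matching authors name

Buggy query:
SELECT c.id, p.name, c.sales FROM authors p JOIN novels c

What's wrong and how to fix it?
Bug: JOIN with no ON clause produces a cartesian product; every novels row pairs with every authors row

Fix: Add ON c.author_id = p.id to the JOIN

Corrected query:
SELECT c.id, p.name, c.sales FROM authors p JOIN novels c ON c.author_id = p.id

Result:
id | name   | sales
---+--------+------
1  | Borges | 3594 
2  | Austen | 70830
3  | Borges | 38500
4  | Austen | 50039
5  | Borges | 59652
6  | Borges | 33645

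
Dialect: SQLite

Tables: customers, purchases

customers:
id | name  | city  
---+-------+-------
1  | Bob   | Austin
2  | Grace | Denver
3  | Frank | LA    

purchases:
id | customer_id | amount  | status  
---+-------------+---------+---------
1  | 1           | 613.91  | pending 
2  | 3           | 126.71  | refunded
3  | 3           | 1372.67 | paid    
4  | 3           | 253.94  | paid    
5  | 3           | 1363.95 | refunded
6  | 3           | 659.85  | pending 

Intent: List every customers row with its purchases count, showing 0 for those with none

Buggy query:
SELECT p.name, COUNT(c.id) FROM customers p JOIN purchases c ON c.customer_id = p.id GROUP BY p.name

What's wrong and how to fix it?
Bug: INNER JOIN drops customers rows that have no matching purchases rows

Fix: Switch to LEFT JOIN to retain unmatched parent rows

Corrected query:
SELECT p.name, COUNT(c.id) FROM customers p LEFT JOIN purchases c ON c.customer_id = p.id GROUP BY p.name

Result:
name  | COUNT(c.id)
------+------------
Bob   | 1          
Frank | 5          
Grace | 0          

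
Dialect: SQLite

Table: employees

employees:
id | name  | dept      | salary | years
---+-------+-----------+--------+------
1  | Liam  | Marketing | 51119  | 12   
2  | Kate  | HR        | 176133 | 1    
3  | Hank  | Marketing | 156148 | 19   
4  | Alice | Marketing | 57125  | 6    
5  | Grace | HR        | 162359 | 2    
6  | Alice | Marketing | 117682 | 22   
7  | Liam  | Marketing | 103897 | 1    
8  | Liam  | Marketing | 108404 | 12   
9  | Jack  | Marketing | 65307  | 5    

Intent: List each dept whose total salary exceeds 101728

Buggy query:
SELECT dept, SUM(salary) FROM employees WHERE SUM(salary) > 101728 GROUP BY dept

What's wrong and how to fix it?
Bug: SUM(salary) is an aggregate, but WHERE filters rows before aggregation

Fix: Move the aggregate condition to a HAVING clause

Corrected query:
SELECT dept, SUM(salary) FROM employees GROUP BY dept HAVING SUM(salary) > 101728

Result:
dept      | SUM(salary)
----------+------------
HR        | 338492     
Marketing | 659682     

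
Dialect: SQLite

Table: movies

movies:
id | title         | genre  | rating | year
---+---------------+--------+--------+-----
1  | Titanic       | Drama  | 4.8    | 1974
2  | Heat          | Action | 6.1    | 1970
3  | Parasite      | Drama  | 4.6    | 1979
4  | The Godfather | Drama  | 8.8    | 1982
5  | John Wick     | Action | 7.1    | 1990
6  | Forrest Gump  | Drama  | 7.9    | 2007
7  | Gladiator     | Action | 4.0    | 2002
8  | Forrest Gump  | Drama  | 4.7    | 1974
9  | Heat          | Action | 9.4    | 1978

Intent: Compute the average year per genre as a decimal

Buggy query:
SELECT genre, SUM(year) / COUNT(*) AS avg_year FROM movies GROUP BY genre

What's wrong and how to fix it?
Bug: SUM(year) and COUNT(*) are both integers; the division truncates the fractional part

Fix: Multiply by 1.0 (or CAST to REAL) to force floating-point division

Corrected query:
SELECT genre, SUM(year) * 1.0 / COUNT(*) AS avg_year FROM movies GROUP BY genre

Result:
genre  | avg_year
-------+---------
Action | 1985    
Drama  | 1983.2  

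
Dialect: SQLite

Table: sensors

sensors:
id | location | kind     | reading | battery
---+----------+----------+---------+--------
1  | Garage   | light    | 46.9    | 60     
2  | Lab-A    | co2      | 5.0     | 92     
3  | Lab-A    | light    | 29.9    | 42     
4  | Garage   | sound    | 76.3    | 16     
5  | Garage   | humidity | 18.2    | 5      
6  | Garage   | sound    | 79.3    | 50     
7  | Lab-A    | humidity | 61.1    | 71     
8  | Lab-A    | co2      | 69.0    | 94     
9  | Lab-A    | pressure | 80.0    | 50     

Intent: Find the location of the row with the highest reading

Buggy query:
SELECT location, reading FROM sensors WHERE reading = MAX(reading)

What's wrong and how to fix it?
Bug: MAX(reading) is an aggregate and cannot be used directly in WHERE

Fix: Wrap MAX in a scalar subquery so WHERE compares against a single value

Corrected query:
SELECT location, reading FROM sensors WHERE reading = (SELECT MAX(reading) FROM sensors)

Result:
location | reading
---------+--------
Lab-A    | 80     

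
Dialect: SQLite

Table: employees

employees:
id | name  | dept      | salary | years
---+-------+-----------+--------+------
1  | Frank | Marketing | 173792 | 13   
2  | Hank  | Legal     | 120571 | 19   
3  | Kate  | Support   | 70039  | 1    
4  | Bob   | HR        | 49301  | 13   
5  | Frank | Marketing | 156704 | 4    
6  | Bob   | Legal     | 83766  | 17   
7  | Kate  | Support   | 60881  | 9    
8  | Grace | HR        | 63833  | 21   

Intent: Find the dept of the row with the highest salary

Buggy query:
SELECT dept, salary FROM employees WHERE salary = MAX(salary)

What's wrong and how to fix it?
Bug: WHERE is evaluated per row; an aggregate over the whole table isn't defined there

Fix: Wrap MAX in a scalar subquery so WHERE compares against a single value

Corrected query:
SELECT dept, salary FROM employees WHERE salary = (SELECT MAX(salary) FROM employees)

Result:
dept      | salary
----------+-------
Marketing | 173792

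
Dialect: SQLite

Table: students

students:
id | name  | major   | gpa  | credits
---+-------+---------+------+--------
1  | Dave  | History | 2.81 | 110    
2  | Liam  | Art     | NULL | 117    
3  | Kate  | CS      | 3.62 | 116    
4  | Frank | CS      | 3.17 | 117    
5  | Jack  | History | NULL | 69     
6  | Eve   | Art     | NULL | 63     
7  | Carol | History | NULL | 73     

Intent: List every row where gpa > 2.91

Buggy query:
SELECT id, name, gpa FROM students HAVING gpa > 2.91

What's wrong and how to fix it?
Bug: This is a non-aggregate query (no GROUP BY, no aggregates), so in SQLite the HAVING clause is invalid here; a row-level condition belongs in WHERE

Fix: Replace HAVING with WHERE since the condition applies to individual rows

Corrected query:
SELECT id, name, gpa FROM students WHERE gpa > 2.91

Result:
id | name  | gpa 
---+-------+-----
3  | Kate  | 3.62
4  | Frank | 3.17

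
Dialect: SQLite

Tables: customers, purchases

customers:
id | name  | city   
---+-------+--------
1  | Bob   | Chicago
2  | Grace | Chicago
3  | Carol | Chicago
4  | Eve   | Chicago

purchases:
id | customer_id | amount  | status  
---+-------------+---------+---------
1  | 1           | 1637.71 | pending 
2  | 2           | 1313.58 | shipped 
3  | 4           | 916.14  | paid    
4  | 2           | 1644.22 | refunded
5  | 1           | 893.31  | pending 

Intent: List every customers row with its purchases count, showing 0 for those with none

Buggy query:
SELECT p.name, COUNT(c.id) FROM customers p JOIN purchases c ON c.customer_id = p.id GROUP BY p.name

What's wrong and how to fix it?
Bug: INNER JOIN drops customers rows that have no matching purchases rows

Fix: Switch to LEFT JOIN to retain unmatched parent rows

Corrected query:
SELECT p.name, COUNT(c.id) FROM customers p LEFT JOIN purchases c ON c.customer_id = p.id GROUP BY p.name

Result:
name  | COUNT(c.id)
------+------------
Bob   | 2          
Carol | 0          
Eve   | 1          
Grace | 2          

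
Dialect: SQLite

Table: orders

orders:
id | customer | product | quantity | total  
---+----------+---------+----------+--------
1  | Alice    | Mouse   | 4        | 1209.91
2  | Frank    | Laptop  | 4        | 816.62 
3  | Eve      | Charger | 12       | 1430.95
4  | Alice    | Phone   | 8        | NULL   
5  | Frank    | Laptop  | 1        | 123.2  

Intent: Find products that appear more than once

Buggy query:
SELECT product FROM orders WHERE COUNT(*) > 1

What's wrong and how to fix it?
Bug: COUNT(*) is an aggregate and cannot be used in WHERE

Fix: GROUP BY product, then filter groups with HAVING COUNT(*) > 1

Corrected query:
SELECT product FROM orders GROUP BY product HAVING COUNT(*) > 1

Result:
product
-------
Laptop 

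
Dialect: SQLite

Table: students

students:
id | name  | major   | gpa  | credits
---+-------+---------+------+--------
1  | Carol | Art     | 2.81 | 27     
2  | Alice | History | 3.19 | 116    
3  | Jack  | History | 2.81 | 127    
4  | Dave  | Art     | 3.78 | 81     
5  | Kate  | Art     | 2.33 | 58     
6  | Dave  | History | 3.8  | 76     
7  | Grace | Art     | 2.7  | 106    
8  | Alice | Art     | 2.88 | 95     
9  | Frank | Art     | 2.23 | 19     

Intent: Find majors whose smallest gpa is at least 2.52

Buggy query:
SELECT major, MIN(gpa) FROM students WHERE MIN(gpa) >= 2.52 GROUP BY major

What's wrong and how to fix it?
Bug: MIN() in WHERE is a misuse of aggregate

Fix: Replace WHERE with HAVING after the GROUP BY

Corrected query:
SELECT major, MIN(gpa) FROM students GROUP BY major HAVING MIN(gpa) >= 2.52

Result:
major   | MIN(gpa)
--------+---------
History | 2.81    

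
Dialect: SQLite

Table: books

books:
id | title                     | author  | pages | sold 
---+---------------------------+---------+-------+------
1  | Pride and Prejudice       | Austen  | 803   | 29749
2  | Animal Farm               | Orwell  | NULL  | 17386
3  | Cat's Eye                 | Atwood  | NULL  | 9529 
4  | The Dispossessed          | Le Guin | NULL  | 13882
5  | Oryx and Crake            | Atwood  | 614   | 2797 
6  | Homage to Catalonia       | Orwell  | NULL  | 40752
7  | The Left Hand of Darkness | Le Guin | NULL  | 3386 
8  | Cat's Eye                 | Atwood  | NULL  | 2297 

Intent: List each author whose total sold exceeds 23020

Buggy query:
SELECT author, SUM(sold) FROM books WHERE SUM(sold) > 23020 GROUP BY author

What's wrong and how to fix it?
Bug: WHERE runs before GROUP BY, so aggregates aren't available there

Fix: Use HAVING (which filters groups after aggregation) instead of WHERE

Corrected query:
SELECT author, SUM(sold) FROM books GROUP BY author HAVING SUM(sold) > 23020

Result:
author | SUM(sold)
-------+----------
Austen | 29749    
Orwell | 58138    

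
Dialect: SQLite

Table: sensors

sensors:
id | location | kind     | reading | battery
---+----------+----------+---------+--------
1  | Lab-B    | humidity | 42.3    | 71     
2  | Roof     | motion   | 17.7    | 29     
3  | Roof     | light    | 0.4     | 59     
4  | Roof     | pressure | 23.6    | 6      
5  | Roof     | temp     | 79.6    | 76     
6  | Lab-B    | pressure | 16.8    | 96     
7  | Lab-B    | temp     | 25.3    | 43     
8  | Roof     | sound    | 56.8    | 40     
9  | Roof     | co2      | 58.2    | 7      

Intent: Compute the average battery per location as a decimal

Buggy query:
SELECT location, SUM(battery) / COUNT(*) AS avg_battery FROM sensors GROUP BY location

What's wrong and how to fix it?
Bug: Both operands are integers, so '/' performs integer division and truncates

Fix: Cast one side to REAL so the division keeps the fractional part

Corrected query:
SELECT location, SUM(battery) * 1.0 / COUNT(*) AS avg_battery FROM sensors GROUP BY location

Result:
location | avg_battery
---------+------------
Lab-B    | 70         
Roof     | 36.166667  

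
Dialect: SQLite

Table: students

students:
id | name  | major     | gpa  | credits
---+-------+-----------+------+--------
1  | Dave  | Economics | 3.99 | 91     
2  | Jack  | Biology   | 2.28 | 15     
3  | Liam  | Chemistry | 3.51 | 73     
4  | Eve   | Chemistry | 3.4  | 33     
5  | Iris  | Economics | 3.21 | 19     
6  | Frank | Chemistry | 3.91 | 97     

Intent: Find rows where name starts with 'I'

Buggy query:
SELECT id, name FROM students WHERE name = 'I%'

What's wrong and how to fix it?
Bug: Wildcards only work with LIKE; '=' treats '%' as a literal character

Fix: Replace '=' with LIKE so 'I%' is treated as a pattern

Corrected query:
SELECT id, name FROM students WHERE name LIKE 'I%'

Result:
id | name
---+-----
5  | Iris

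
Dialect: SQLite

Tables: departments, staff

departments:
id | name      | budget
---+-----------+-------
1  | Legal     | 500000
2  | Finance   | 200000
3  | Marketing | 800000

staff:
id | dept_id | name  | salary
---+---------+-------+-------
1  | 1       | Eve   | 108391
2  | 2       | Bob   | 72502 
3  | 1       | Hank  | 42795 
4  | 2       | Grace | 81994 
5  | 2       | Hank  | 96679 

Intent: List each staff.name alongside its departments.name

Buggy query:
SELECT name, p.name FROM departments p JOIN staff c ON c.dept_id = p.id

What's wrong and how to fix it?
Bug: Both tables have a 'name' column; the unqualified reference is ambiguous

Fix: Qualify the column with its table alias (c.name)

Corrected query:
SELECT c.name, p.name FROM departments p JOIN staff c ON c.dept_id = p.id

Result:
name  | name   
------+--------
Eve   | Legal  
Bob   | Finance
Hank  | Legal  
Grace | Finance
Hank  | Finance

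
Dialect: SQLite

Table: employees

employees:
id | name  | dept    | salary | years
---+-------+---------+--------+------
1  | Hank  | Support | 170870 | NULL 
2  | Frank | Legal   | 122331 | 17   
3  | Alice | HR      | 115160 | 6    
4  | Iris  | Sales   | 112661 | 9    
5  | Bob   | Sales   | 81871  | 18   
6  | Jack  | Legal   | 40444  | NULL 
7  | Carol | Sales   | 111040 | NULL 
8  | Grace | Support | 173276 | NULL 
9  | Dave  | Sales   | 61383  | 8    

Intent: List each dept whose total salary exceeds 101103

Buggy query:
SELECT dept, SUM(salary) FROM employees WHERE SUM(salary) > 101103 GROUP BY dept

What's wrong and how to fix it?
Bug: WHERE runs before GROUP BY, so aggregates aren't available there

Fix: Move the aggregate condition to a HAVING clause

Corrected query:
SELECT dept, SUM(salary) FROM employees GROUP BY dept HAVING SUM(salary) > 101103

Result:
dept    | SUM(salary)
--------+------------
HR      | 115160     
Legal   | 162775     
Sales   | 366955     
Support | 344146     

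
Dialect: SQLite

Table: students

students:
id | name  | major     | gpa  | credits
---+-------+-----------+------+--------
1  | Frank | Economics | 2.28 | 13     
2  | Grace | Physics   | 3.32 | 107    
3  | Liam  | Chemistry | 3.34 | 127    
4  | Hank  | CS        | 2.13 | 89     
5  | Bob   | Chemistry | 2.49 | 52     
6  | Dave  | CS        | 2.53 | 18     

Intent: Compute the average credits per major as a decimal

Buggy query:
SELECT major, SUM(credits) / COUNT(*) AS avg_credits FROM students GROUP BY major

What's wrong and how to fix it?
Bug: SUM(credits) and COUNT(*) are both integers; the division truncates the fractional part

Fix: Cast one side to REAL so the division keeps the fractional part

Corrected query:
SELECT major, SUM(credits) * 1.0 / COUNT(*) AS avg_credits FROM students GROUP BY major

Result:
major     | avg_credits
----------+------------
CS        | 53.5       
Chemistry | 89.5       
Economics | 13         
Physics   | 107        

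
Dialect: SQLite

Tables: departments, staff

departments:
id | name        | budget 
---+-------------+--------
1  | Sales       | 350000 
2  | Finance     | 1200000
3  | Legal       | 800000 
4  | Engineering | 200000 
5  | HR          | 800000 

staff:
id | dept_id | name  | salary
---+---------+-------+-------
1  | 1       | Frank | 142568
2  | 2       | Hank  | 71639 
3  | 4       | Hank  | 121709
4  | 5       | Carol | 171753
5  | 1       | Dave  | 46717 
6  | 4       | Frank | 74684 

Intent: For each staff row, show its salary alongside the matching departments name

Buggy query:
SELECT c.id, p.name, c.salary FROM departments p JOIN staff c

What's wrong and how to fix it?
Bug: JOIN with no ON clause produces a cartesian product; every staff row pairs with every departments row

Fix: Specify the join condition linking the foreign key to the parent id

Corrected query:
SELECT c.id, p.name, c.salary FROM departments p JOIN staff c ON c.dept_id = p.id

Result:
id | name        | salary
---+-------------+-------
1  | Sales       | 142568
2  | Finance     | 71639 
3  | Engineering | 121709
4  | HR          | 171753
5  | Sales       | 46717 
6  | Engineering | 74684 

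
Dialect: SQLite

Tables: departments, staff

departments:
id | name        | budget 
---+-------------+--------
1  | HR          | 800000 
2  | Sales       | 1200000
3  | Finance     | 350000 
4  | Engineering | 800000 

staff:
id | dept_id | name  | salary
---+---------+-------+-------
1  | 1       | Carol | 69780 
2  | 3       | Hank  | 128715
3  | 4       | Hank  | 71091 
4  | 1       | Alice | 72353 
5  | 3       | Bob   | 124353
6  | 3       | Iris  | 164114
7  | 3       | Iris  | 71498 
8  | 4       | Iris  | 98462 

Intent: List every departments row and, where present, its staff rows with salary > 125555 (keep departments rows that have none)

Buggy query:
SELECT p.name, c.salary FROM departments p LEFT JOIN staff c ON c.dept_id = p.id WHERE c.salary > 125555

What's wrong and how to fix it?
Bug: Filtering c.salary in WHERE discards the NULL rows produced by LEFT JOIN, turning it into an inner join

Fix: Move the right-table condition into the ON clause so unmatched parents are kept

Corrected query:
SELECT p.name, c.salary FROM departments p LEFT JOIN staff c ON c.dept_id = p.id AND c.salary > 125555

Result:
name        | salary
------------+-------
HR          | NULL  
Sales       | NULL  
Finance     | 128715
Finance     | 164114
Engineering | NULL  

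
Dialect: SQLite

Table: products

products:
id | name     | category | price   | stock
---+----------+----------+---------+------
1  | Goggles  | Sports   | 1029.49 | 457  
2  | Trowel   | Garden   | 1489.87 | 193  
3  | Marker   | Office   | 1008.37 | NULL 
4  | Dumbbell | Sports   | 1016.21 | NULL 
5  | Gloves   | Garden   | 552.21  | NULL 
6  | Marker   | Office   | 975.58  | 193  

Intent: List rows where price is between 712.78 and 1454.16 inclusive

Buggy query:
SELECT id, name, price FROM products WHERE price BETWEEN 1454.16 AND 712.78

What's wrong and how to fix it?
Bug: BETWEEN expects the lower bound first; with 1454.16 AND 712.78 the range is empty

Fix: Swap the bounds so the smaller value comes first

Corrected query:
SELECT id, name, price FROM products WHERE price BETWEEN 712.78 AND 1454.16

Result:
id | name     | price  
---+----------+--------
1  | Goggles  | 1029.49
3  | Marker   | 1008.37
4  | Dumbbell | 1016.21
6  | Marker   | 975.58 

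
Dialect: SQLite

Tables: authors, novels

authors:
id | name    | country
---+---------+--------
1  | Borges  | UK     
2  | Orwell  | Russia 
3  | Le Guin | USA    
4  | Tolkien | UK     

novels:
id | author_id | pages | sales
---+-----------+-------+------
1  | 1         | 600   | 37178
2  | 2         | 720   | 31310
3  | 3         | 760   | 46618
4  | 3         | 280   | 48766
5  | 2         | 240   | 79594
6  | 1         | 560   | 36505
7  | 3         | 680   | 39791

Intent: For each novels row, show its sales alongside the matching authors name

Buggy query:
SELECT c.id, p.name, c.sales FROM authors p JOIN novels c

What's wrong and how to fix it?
Bug: JOIN with no ON clause produces a cartesian product; every novels row pairs with every authors row

Fix: Specify the join condition linking the foreign key to the parent id

Corrected query:
SELECT c.id, p.name, c.sales FROM authors p JOIN novels c ON c.author_id = p.id

Result:
id | name    | sales
---+---------+------
1  | Borges  | 37178
2  | Orwell  | 31310
3  | Le Guin | 46618
4  | Le Guin | 48766
5  | Orwell  | 79594
6  | Borges  | 36505
7  | Le Guin | 39791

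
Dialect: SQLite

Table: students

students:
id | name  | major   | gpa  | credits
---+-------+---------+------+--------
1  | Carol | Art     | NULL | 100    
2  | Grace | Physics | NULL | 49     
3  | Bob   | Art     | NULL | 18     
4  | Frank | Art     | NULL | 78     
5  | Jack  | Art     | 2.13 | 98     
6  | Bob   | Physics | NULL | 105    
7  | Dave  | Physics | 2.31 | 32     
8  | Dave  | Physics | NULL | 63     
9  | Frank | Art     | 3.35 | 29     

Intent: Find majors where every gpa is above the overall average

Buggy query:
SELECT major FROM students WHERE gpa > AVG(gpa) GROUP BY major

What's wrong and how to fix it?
Bug: AVG() is an aggregate; it can't sit directly in WHERE

Fix: Compute the overall average in a scalar subquery and compare each group's MIN against it in HAVING

Corrected query:
SELECT major FROM students GROUP BY major HAVING MIN(gpa) > (SELECT AVG(gpa) FROM students)

Result:
(no rows)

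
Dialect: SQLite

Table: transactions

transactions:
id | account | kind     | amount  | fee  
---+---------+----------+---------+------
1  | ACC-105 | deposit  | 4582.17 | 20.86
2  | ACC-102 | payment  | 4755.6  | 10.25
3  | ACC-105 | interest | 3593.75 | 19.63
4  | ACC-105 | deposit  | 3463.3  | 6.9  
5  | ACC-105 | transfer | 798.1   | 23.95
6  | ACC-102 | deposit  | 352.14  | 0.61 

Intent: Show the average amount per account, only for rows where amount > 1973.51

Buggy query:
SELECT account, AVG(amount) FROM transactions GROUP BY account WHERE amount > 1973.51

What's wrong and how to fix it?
Bug: WHERE cannot follow GROUP BY

Fix: Place WHERE between FROM and GROUP BY

Corrected query:
SELECT account, AVG(amount) FROM transactions WHERE amount > 1973.51 GROUP BY account

Result:
account | AVG(amount)
--------+------------
ACC-102 | 4755.6     
ACC-105 | 3879.74    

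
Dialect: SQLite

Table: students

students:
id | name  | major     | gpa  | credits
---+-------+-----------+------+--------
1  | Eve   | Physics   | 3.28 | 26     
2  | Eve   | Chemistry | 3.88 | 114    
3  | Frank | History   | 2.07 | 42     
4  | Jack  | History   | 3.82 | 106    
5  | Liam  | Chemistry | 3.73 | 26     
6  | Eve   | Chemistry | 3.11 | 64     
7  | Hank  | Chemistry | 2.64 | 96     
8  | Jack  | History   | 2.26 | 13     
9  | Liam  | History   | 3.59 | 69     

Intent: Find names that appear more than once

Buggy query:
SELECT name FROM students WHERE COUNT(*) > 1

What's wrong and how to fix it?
Bug: COUNT(*) is an aggregate and cannot be used in WHERE

Fix: Group first, then use HAVING for the count condition

Corrected query:
SELECT name FROM students GROUP BY name HAVING COUNT(*) > 1

Result:
name
----
Eve 
Jack
Liam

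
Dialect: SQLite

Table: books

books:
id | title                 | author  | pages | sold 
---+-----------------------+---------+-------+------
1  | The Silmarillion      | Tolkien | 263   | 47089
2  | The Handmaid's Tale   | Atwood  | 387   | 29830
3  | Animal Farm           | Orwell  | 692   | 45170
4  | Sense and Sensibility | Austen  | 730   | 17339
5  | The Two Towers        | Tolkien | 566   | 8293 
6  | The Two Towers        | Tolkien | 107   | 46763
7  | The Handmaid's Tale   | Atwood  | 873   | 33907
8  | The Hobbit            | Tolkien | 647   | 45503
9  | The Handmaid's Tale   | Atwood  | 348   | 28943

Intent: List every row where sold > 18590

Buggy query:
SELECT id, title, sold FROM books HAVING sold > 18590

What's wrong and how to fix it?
Bug: This is a non-aggregate query (no GROUP BY, no aggregates), so in SQLite the HAVING clause is invalid here; a row-level condition belongs in WHERE

Fix: Use WHERE for row-level filtering

Corrected query:
SELECT id, title, sold FROM books WHERE sold > 18590

Result:
id | title               | sold 
---+---------------------+------
1  | The Silmarillion    | 47089
2  | The Handmaid's Tale | 29830
3  | Animal Farm         | 45170
6  | The Two Towers      | 46763
7  | The Handmaid's Tale | 33907
8  | The Hobbit          | 45503
9  | The Handmaid's Tale | 28943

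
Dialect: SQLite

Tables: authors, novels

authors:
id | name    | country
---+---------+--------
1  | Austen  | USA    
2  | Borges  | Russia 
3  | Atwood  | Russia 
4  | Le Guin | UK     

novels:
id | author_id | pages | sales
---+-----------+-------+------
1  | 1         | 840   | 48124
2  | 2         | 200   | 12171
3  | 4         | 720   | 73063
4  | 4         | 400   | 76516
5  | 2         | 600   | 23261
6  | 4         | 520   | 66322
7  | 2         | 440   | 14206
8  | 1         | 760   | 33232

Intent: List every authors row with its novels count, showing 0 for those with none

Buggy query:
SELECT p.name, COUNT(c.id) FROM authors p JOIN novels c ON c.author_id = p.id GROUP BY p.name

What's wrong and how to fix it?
Bug: INNER JOIN drops authors rows that have no matching novels rows

Fix: Use LEFT JOIN so parents without children still appear (COUNT(c.id) gives 0)

Corrected query:
SELECT p.name, COUNT(c.id) FROM authors p LEFT JOIN novels c ON c.author_id = p.id GROUP BY p.name

Result:
name    | COUNT(c.id)
--------+------------
Atwood  | 0          
Austen  | 2          
Borges  | 3          
Le Guin | 3          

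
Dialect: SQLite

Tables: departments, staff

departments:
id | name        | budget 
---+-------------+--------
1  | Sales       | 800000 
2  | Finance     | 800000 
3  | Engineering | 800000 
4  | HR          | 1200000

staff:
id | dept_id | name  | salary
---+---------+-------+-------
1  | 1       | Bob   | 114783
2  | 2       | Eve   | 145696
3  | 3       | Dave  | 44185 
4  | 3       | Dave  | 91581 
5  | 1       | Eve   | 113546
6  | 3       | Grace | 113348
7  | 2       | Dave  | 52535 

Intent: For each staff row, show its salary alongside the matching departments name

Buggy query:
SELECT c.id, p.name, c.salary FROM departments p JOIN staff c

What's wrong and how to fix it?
Bug: Missing join condition: each staff row is matched to all departments rows instead of just its own

Fix: Add ON c.dept_id = p.id to the JOIN

Corrected query:
SELECT c.id, p.name, c.salary FROM departments p JOIN staff c ON c.dept_id = p.id

Result:
id | name        | salary
---+-------------+-------
1  | Sales       | 114783
2  | Finance     | 145696
3  | Engineering | 44185 
4  | Engineering | 91581 
5  | Sales       | 113546
6  | Engineering | 113348
7  | Finance     | 52535 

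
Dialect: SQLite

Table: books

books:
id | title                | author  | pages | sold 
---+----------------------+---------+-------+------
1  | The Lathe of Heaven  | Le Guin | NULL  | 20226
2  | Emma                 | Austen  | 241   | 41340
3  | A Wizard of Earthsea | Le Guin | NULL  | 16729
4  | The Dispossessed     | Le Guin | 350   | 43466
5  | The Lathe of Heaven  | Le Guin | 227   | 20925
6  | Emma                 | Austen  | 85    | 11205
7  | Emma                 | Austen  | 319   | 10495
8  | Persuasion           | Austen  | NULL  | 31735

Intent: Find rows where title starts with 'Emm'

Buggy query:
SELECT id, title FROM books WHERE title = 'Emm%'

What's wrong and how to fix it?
Bug: '=' compares the literal string including the % character; pattern matching needs LIKE

Fix: Use LIKE for wildcard pattern matching

Corrected query:
SELECT id, title FROM books WHERE title LIKE 'Emm%'

Result:
id | title
---+------
2  | Emma 
6  | Emma 
7  | Emma 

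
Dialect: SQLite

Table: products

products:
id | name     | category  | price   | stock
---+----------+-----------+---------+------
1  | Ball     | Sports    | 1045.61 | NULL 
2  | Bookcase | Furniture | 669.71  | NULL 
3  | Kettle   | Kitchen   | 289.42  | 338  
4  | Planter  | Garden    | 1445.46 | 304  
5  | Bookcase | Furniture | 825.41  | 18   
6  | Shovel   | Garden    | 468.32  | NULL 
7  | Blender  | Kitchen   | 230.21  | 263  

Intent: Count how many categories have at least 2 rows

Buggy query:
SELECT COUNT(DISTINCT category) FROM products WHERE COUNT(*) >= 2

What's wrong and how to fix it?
Bug: COUNT(*) cannot appear in WHERE; the per-group count doesn't exist yet

Fix: Group first with HAVING COUNT(*) >= 2, then COUNT the resulting groups

Corrected query:
SELECT COUNT(*) FROM (SELECT category FROM products GROUP BY category HAVING COUNT(*) >= 2)

Result:
COUNT(*)
--------
3       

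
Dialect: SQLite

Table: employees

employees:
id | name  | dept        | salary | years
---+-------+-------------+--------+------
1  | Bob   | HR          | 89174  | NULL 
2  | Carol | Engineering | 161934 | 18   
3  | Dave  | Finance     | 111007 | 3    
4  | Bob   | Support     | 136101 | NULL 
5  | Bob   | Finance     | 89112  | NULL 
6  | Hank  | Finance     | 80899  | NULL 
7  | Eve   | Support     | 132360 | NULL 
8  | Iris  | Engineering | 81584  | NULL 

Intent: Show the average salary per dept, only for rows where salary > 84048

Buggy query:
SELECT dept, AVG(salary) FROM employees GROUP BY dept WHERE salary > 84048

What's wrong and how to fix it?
Bug: Row-level WHERE must come before GROUP BY in the clause order

Fix: Place WHERE between FROM and GROUP BY

Corrected query:
SELECT dept, AVG(salary) FROM employees WHERE salary > 84048 GROUP BY dept

Result:
dept        | AVG(salary)
------------+------------
Engineering | 161934     
Finance     | 100059.5   
HR          | 89174      
Support     | 134230.5   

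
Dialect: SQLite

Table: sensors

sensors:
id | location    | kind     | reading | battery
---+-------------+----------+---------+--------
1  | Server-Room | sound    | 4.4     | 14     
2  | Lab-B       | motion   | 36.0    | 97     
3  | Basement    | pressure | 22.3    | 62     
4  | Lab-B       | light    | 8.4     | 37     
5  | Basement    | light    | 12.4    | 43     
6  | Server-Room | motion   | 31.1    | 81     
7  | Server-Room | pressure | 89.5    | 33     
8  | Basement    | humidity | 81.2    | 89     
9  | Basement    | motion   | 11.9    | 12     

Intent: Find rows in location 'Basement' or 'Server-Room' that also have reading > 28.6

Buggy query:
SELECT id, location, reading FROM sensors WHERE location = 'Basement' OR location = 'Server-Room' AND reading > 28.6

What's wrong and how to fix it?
Bug: AND binds tighter than OR, so this parses as location = 'Basement' OR (location = 'Server-Room' AND reading > 28.6)

Fix: Group the OR with parentheses (or use IN), then AND the threshold

Corrected query:
SELECT id, location, reading FROM sensors WHERE (location = 'Basement' OR location = 'Server-Room') AND reading > 28.6

Result:
id | location    | reading
---+-------------+--------
6  | Server-Room | 31.1   
7  | Server-Room | 89.5   
8  | Basement    | 81.2   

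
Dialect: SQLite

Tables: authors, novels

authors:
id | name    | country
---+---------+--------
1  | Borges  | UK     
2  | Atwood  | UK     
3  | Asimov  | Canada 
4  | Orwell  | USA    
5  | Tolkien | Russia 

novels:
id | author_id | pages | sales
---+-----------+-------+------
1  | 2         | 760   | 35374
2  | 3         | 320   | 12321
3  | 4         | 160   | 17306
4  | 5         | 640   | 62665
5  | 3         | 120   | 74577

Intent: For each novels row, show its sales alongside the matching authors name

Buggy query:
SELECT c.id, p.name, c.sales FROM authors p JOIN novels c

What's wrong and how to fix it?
Bug: JOIN with no ON clause produces a cartesian product; every novels row pairs with every authors row

Fix: Add ON c.author_id = p.id to the JOIN

Corrected query:
SELECT c.id, p.name, c.sales FROM authors p JOIN novels c ON c.author_id = p.id

Result:
id | name    | sales
---+---------+------
1  | Atwood  | 35374
2  | Asimov  | 12321
3  | Orwell  | 17306
4  | Tolkien | 62665
5  | Asimov  | 74577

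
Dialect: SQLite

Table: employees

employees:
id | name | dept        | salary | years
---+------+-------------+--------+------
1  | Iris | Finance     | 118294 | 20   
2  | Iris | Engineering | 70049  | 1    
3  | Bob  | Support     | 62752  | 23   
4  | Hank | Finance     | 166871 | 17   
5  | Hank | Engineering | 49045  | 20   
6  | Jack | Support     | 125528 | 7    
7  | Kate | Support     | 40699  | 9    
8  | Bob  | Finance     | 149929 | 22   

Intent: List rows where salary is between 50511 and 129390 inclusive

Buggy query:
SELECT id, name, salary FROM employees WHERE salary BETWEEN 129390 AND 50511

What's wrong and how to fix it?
Bug: BETWEEN expects the lower bound first; with 129390 AND 50511 the range is empty

Fix: Swap the bounds so the smaller value comes first

Corrected query:
SELECT id, name, salary FROM employees WHERE salary BETWEEN 50511 AND 129390

Result:
id | name | salary
---+------+-------
1  | Iris | 118294
2  | Iris | 70049 
3  | Bob  | 62752 
6  | Jack | 125528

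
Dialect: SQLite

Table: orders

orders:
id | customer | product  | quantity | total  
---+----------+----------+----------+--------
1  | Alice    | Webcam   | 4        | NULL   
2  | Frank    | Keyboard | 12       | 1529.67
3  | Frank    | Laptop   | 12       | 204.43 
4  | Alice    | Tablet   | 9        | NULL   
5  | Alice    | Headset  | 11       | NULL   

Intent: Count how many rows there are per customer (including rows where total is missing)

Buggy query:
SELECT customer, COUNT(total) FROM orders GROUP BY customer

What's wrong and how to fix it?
Bug: COUNT(total) skips NULLs, so groups with missing total are undercounted

Fix: Use COUNT(*) to count all rows regardless of NULL

Corrected query:
SELECT customer, COUNT(*) FROM orders GROUP BY customer

Result:
customer | COUNT(*)
---------+---------
Alice    | 3       
Frank    | 2       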